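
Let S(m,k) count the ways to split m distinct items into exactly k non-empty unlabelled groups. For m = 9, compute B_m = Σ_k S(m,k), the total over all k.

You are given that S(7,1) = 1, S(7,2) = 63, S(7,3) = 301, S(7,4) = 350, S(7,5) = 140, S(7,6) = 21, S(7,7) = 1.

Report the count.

i=8: T(8,1)=0+1·1=1 | T(8,2)=1+2·63=127 | T(8,3)=63+3·301=966 | T(8,4)=301+4·350=1701 | T(8,5)=350+5·140=1050 | T(8,6)=140+6·21=266 | T(8,7)=21+7·1=28 | T(8,8)=1+8·0=1
i=9: T(9,1)=0+1·1=1 | T(9,2)=1+2·127=255 | T(9,3)=127+3·966=3025 | T(9,4)=966+4·1701=7770 | T(9,5)=1701+5·1050=6951 | T(9,6)=1050+6·266=2646 | T(9,7)=266+7·28=462 | T(9,8)=28+8·1=36 | T(9,9)=1+9·0=1
B_9 = ΣS(9,k) = 1+255+3025+7770+6951+2646+462+36+1 = 21147

21147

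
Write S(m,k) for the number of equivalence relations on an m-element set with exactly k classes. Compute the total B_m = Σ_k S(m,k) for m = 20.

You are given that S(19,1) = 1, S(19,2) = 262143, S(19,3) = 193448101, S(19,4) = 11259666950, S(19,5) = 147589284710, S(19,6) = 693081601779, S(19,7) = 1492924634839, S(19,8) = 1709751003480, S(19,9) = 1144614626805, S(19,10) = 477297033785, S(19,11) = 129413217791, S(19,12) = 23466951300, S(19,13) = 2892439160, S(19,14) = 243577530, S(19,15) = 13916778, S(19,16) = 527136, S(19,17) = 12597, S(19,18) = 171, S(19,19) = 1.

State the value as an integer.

i=20: T(20,1)=0+1·1=1 | T(20,2)=1+2·262143=524287 | T(20,3)=262143+3·193448101=580606446 | T(20,4)=193448101+4·11259666950=45232115901 | T(20,5)=11259666950+5·147589284710=749206090500 | T(20,6)=147589284710+6·693081601779=4306078895384 | T(20,7)=693081601779+7·1492924634839=11143554045652 | T(20,8)=1492924634839+8·1709751003480=15170932662679 | T(20,9)=1709751003480+9·1144614626805=12011282644725 | T(20,10)=1144614626805+10·477297033785=5917584964655 | T(20,11)=477297033785+11·129413217791=1900842429486 | T(20,12)=129413217791+12·23466951300=411016633391 | T(20,13)=23466951300+13·2892439160=61068660380 | T(20,14)=2892439160+14·243577530=6302524580 | T(20,15)=243577530+15·13916778=452329200 | T(20,16)=13916778+16·527136=22350954 | T(20,17)=527136+17·12597=741285 | T(20,18)=12597+18·171=15675 | T(20,19)=171+19·1=190 | T(20,20)=1+20·0=1
B_20 = ΣS(20,k) = 1+524287+580606446+45232115901+749206090500+4306078895384+11143554045652+15170932662679+12011282644725+5917584964655+1900842429486+411016633391+61068660380+6302524580+452329200+22350954+741285+15675+190+1 = 51724158235372

51724158235372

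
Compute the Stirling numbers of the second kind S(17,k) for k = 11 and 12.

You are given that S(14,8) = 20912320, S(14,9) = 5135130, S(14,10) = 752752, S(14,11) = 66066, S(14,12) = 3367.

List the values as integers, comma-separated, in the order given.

row 15: T[15][9]=9·5135130+20912320=67128490  T[15][10]=10·752752+5135130=12662650  T[15][11]=11·66066+752752=1479478  T[15][12]=12·3367+66066=106470
row 16: T[16][10]=10·12662650+67128490=193754990  T[16][11]=11·1479478+12662650=28936908  T[16][12]=12·106470+1479478=2757118
row 17: T[17][11]=11·28936908+193754990=512060978  T[17][12]=12·2757118+28936908=62022324
Read S(17,11) = 512060978, S(17,12) = 62022324.

512060978, 62022324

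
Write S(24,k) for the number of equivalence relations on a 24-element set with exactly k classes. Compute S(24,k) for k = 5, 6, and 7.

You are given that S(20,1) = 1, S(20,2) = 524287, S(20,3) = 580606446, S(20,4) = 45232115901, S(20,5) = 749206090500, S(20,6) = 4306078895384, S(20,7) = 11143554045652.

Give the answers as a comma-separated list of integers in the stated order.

row 21: T[21][2]=2·524287+1=1048575  T[21][3]=3·580606446+524287=1742343625  T[21][4]=4·45232115901+580606446=181509070050  T[21][5]=5·749206090500+45232115901=3791262568401  T[21][6]=6·4306078895384+749206090500=26585679462804  T[21][7]=7·11143554045652+4306078895384=82310957214948
row 22: T[22][3]=3·1742343625+1048575=5228079450  T[22][4]=4·181509070050+1742343625=727778623825  T[22][5]=5·3791262568401+181509070050=19137821912055  T[22][6]=6·26585679462804+3791262568401=163305339345225  T[22][7]=7·82310957214948+26585679462804=602762379967440
row 23: T[23][4]=4·727778623825+5228079450=2916342574750  T[23][5]=5·19137821912055+727778623825=96416888184100  T[23][6]=6·163305339345225+19137821912055=998969857983405  T[23][7]=7·602762379967440+163305339345225=4382641999117305
row 24: T[24][5]=5·96416888184100+2916342574750=485000783495250  T[24][6]=6·998969857983405+96416888184100=6090236036084530  T[24][7]=7·4382641999117305+998969857983405=31677463851804540
Read S(24,5) = 485000783495250, S(24,6) = 6090236036084530, S(24,7) = 31677463851804540.

485000783495250, 6090236036084530, 31677463851804540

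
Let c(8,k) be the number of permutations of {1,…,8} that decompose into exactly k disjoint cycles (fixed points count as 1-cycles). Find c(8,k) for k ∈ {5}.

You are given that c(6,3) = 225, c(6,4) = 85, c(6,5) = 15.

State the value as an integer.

1960

row 7: T[7][4]=6·85+225=735  T[7][5]=6·15+85=175
row 8: T[8][5]=7·175+735=1960
Read c(8,5) = 1960.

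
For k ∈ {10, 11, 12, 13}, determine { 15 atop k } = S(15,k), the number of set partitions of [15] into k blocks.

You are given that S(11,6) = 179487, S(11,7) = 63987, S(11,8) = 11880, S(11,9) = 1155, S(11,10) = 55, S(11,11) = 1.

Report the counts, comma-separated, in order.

12662650, 1479478, 106470, 4550

row 12: T[12][7]=7·63987+179487=627396  T[12][8]=8·11880+63987=159027  T[12][9]=9·1155+11880=22275  T[12][10]=10·55+1155=1705  T[12][11]=11·1+55=66  T[12][12]=12·0+1=1
row 13: T[13][8]=8·159027+627396=1899612  T[13][9]=9·22275+159027=359502  T[13][10]=10·1705+22275=39325  T[13][11]=11·66+1705=2431  T[13][12]=12·1+66=78  T[13][13]=13·0+1=1
row 14: T[14][9]=9·359502+1899612=5135130  T[14][10]=10·39325+359502=752752  T[14][11]=11·2431+39325=66066  T[14][12]=12·78+2431=3367  T[14][13]=13·1+78=91
row 15: T[15][10]=10·752752+5135130=12662650  T[15][11]=11·66066+752752=1479478  T[15][12]=12·3367+66066=106470  T[15][13]=13·91+3367=4550
Read S(15,10) = 12662650, S(15,11) = 1479478, S(15,12) = 106470, S(15,13) = 4550.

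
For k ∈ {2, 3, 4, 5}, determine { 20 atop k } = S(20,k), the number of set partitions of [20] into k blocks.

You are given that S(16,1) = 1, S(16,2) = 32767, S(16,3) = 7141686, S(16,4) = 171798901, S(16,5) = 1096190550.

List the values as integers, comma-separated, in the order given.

524287, 580606446, 45232115901, 749206090500

[17] T[17,1]:1*1+0=1 · T[17,2]:2*32767+1=65535 · T[17,3]:3*7141686+32767=21457825 · T[17,4]:4*171798901+7141686=694337290 · T[17,5]:5*1096190550+171798901=5652751651
[18] T[18,1]:1*1+0=1 · T[18,2]:2*65535+1=131071 · T[18,3]:3*21457825+65535=64439010 · T[18,4]:4*694337290+21457825=2798806985 · T[18,5]:5*5652751651+694337290=28958095545
[19] T[19,1]:1*1+0=1 · T[19,2]:2*131071+1=262143 · T[19,3]:3*64439010+131071=193448101 · T[19,4]:4*2798806985+64439010=11259666950 · T[19,5]:5*28958095545+2798806985=147589284710
[20] T[20,2]:2*262143+1=524287 · T[20,3]:3*193448101+262143=580606446 · T[20,4]:4*11259666950+193448101=45232115901 · T[20,5]:5*147589284710+11259666950=749206090500
Read S(20,2) = 524287, S(20,3) = 580606446, S(20,4) = 45232115901, S(20,5) = 749206090500.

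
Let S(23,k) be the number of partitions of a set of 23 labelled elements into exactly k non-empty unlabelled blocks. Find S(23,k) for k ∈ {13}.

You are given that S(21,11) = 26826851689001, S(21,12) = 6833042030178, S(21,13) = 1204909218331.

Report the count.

401282560341390

[22] T[22,12]:12*6833042030178+26826851689001=108823356051137 · T[22,13]:13*1204909218331+6833042030178=22496861868481
[23] T[23,13]:13*22496861868481+108823356051137=401282560341390
Read S(23,13) = 401282560341390.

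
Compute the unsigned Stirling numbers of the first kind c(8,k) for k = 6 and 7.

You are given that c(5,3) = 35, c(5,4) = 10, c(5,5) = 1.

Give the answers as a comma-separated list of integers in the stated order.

322, 28

[6] T[6,4]:5*10+35=85 · T[6,5]:5*1+10=15 · T[6,6]:5*0+1=1
[7] T[7,5]:6*15+85=175 · T[7,6]:6*1+15=21 · T[7,7]:6*0+1=1
[8] T[8,6]:7*21+175=322 · T[8,7]:7*1+21=28
Read c(8,6) = 322, c(8,7) = 28.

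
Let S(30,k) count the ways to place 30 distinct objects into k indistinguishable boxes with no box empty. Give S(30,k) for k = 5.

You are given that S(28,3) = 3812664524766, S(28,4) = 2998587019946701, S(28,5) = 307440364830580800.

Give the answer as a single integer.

@29  (29,4):2998587019946701·4+3812664524766→11998160744311570, (29,5):307440364830580800·5+2998587019946701→1540200411172850701
@30  (30,5):1540200411172850701·5+11998160744311570→7713000216608565075
Read S(30,5) = 7713000216608565075.

7713000216608565075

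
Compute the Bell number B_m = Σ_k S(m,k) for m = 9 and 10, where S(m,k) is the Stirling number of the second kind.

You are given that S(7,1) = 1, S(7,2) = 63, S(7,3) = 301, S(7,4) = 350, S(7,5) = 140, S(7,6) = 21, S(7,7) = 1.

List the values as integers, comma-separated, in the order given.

row 8: T[8][1]=1·1+0=1  T[8][2]=2·63+1=127  T[8][3]=3·301+63=966  T[8][4]=4·350+301=1701  T[8][5]=5·140+350=1050  T[8][6]=6·21+140=266  T[8][7]=7·1+21=28  T[8][8]=8·0+1=1
row 9: T[9][1]=1·1+0=1  T[9][2]=2·127+1=255  T[9][3]=3·966+127=3025  T[9][4]=4·1701+966=7770  T[9][5]=5·1050+1701=6951  T[9][6]=6·266+1050=2646  T[9][7]=7·28+266=462  T[9][8]=8·1+28=36  T[9][9]=9·0+1=1
row 10: T[10][1]=1·1+0=1  T[10][2]=2·255+1=511  T[10][3]=3·3025+255=9330  T[10][4]=4·7770+3025=34105  T[10][5]=5·6951+7770=42525  T[10][6]=6·2646+6951=22827  T[10][7]=7·462+2646=5880  T[10][8]=8·36+462=750  T[10][9]=9·1+36=45  T[10][10]=10·0+1=1
B_9 = ΣS(9,k) = 1+255+3025+7770+6951+2646+462+36+1 = 21147
B_10 = ΣS(10,k) = 1+511+9330+34105+42525+22827+5880+750+45+1 = 115975

21147, 115975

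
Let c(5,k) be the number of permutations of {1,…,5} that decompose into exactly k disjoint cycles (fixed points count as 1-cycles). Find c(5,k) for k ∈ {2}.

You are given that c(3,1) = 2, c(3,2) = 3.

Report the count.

50

row 4: T[4][1]=3·2+0=6  T[4][2]=3·3+2=11
row 5: T[5][2]=4·11+6=50
Read c(5,2) = 50.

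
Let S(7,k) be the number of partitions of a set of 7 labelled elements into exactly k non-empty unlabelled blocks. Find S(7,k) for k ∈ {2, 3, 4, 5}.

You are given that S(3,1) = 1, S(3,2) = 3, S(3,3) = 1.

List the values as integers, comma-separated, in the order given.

@4  (4,1):1·1+0→1, (4,2):3·2+1→7, (4,3):1·3+3→6, (4,4):0·4+1→1
@5  (5,1):1·1+0→1, (5,2):7·2+1→15, (5,3):6·3+7→25, (5,4):1·4+6→10, (5,5):0·5+1→1
@6  (6,1):1·1+0→1, (6,2):15·2+1→31, (6,3):25·3+15→90, (6,4):10·4+25→65, (6,5):1·5+10→15
@7  (7,2):31·2+1→63, (7,3):90·3+31→301, (7,4):65·4+90→350, (7,5):15·5+65→140
Read S(7,2) = 63, S(7,3) = 301, S(7,4) = 350, S(7,5) = 140.

63, 301, 350, 140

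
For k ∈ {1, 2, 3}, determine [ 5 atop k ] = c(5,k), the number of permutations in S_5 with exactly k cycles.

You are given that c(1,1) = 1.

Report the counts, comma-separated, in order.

24, 50, 35

i=2: T(2,1)=0+1·1=1 | T(2,2)=1+1·0=1
i=3: T(3,1)=0+2·1=2 | T(3,2)=1+2·1=3 | T(3,3)=1+2·0=1
i=4: T(4,1)=0+3·2=6 | T(4,2)=2+3·3=11 | T(4,3)=3+3·1=6
i=5: T(5,1)=0+4·6=24 | T(5,2)=6+4·11=50 | T(5,3)=11+4·6=35
Read c(5,1) = 24, c(5,2) = 50, c(5,3) = 35.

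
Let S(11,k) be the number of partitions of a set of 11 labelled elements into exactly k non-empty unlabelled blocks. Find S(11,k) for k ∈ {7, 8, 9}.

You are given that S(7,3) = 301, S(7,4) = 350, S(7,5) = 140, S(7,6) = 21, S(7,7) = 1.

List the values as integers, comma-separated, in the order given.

63987, 11880, 1155

@8  (8,4):350·4+301→1701, (8,5):140·5+350→1050, (8,6):21·6+140→266, (8,7):1·7+21→28, (8,8):0·8+1→1
@9  (9,5):1050·5+1701→6951, (9,6):266·6+1050→2646, (9,7):28·7+266→462, (9,8):1·8+28→36, (9,9):0·9+1→1
@10  (10,6):2646·6+6951→22827, (10,7):462·7+2646→5880, (10,8):36·8+462→750, (10,9):1·9+36→45
@11  (11,7):5880·7+22827→63987, (11,8):750·8+5880→11880, (11,9):45·9+750→1155
Read S(11,7) = 63987, S(11,8) = 11880, S(11,9) = 1155.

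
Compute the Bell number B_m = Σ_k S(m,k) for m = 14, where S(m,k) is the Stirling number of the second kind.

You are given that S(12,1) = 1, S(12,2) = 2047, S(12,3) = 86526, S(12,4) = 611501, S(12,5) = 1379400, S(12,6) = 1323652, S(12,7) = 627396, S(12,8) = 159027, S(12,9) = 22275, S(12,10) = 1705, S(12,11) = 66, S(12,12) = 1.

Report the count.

[13] T[13,1]:1*1+0=1 · T[13,2]:2*2047+1=4095 · T[13,3]:3*86526+2047=261625 · T[13,4]:4*611501+86526=2532530 · T[13,5]:5*1379400+611501=7508501 · T[13,6]:6*1323652+1379400=9321312 · T[13,7]:7*627396+1323652=5715424 · T[13,8]:8*159027+627396=1899612 · T[13,9]:9*22275+159027=359502 · T[13,10]:10*1705+22275=39325 · T[13,11]:11*66+1705=2431 · T[13,12]:12*1+66=78 · T[13,13]:13*0+1=1
[14] T[14,1]:1*1+0=1 · T[14,2]:2*4095+1=8191 · T[14,3]:3*261625+4095=788970 · T[14,4]:4*2532530+261625=10391745 · T[14,5]:5*7508501+2532530=40075035 · T[14,6]:6*9321312+7508501=63436373 · T[14,7]:7*5715424+9321312=49329280 · T[14,8]:8*1899612+5715424=20912320 · T[14,9]:9*359502+1899612=5135130 · T[14,10]:10*39325+359502=752752 · T[14,11]:11*2431+39325=66066 · T[14,12]:12*78+2431=3367 · T[14,13]:13*1+78=91 · T[14,14]:14*0+1=1
B_14 = ΣS(14,k) = 1+8191+788970+10391745+40075035+63436373+49329280+20912320+5135130+752752+66066+3367+91+1 = 190899322

190899322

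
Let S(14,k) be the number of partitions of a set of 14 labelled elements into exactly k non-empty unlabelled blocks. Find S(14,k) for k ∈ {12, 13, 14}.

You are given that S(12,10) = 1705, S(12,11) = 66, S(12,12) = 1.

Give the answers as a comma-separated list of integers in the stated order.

i=13: T(13,11)=1705+11·66=2431 | T(13,12)=66+12·1=78 | T(13,13)=1+13·0=1
i=14: T(14,12)=2431+12·78=3367 | T(14,13)=78+13·1=91 | T(14,14)=1+14·0=1
Read S(14,12) = 3367, S(14,13) = 91, S(14,14) = 1.

3367, 91, 1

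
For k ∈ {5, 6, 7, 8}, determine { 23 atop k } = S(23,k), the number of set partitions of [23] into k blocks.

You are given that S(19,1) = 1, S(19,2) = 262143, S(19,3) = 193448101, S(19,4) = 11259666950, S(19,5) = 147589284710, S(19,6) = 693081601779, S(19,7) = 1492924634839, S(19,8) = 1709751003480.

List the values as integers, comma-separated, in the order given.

row 20: T[20][2]=2·262143+1=524287  T[20][3]=3·193448101+262143=580606446  T[20][4]=4·11259666950+193448101=45232115901  T[20][5]=5·147589284710+11259666950=749206090500  T[20][6]=6·693081601779+147589284710=4306078895384  T[20][7]=7·1492924634839+693081601779=11143554045652  T[20][8]=8·1709751003480+1492924634839=15170932662679
row 21: T[21][3]=3·580606446+524287=1742343625  T[21][4]=4·45232115901+580606446=181509070050  T[21][5]=5·749206090500+45232115901=3791262568401  T[21][6]=6·4306078895384+749206090500=26585679462804  T[21][7]=7·11143554045652+4306078895384=82310957214948  T[21][8]=8·15170932662679+11143554045652=132511015347084
row 22: T[22][4]=4·181509070050+1742343625=727778623825  T[22][5]=5·3791262568401+181509070050=19137821912055  T[22][6]=6·26585679462804+3791262568401=163305339345225  T[22][7]=7·82310957214948+26585679462804=602762379967440  T[22][8]=8·132511015347084+82310957214948=1142399079991620
row 23: T[23][5]=5·19137821912055+727778623825=96416888184100  T[23][6]=6·163305339345225+19137821912055=998969857983405  T[23][7]=7·602762379967440+163305339345225=4382641999117305  T[23][8]=8·1142399079991620+602762379967440=9741955019900400
Read S(23,5) = 96416888184100, S(23,6) = 998969857983405, S(23,7) = 4382641999117305, S(23,8) = 9741955019900400.

96416888184100, 998969857983405, 4382641999117305, 9741955019900400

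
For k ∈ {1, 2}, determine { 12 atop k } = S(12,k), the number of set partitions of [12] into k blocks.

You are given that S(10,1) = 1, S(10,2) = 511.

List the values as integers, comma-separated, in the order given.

1, 2047

@11  (11,1):1·1+0→1, (11,2):511·2+1→1023
@12  (12,1):1·1+0→1, (12,2):1023·2+1→2047
Read S(12,1) = 1, S(12,2) = 2047.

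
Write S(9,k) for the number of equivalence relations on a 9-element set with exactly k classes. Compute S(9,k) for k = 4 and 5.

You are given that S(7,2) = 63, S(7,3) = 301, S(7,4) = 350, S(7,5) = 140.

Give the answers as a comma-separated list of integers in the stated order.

@8  (8,3):301·3+63→966, (8,4):350·4+301→1701, (8,5):140·5+350→1050
@9  (9,4):1701·4+966→7770, (9,5):1050·5+1701→6951
Read S(9,4) = 7770, S(9,5) = 6951.

7770, 6951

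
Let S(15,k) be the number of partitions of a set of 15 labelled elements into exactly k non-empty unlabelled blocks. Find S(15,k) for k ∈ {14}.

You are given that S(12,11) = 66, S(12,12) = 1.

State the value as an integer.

r13: T_13,12=12×1+66=78; T_13,13=13×0+1=1
r14: T_14,13=13×1+78=91; T_14,14=14×0+1=1
r15: T_15,14=14×1+91=105
Read S(15,14) = 105.

105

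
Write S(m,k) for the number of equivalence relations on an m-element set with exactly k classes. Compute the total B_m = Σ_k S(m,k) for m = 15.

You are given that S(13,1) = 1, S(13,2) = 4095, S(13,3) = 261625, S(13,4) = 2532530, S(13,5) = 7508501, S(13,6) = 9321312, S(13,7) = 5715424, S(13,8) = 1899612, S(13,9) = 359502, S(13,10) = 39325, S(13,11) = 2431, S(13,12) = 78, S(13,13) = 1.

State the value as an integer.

[14] T[14,1]:1*1+0=1 · T[14,2]:2*4095+1=8191 · T[14,3]:3*261625+4095=788970 · T[14,4]:4*2532530+261625=10391745 · T[14,5]:5*7508501+2532530=40075035 · T[14,6]:6*9321312+7508501=63436373 · T[14,7]:7*5715424+9321312=49329280 · T[14,8]:8*1899612+5715424=20912320 · T[14,9]:9*359502+1899612=5135130 · T[14,10]:10*39325+359502=752752 · T[14,11]:11*2431+39325=66066 · T[14,12]:12*78+2431=3367 · T[14,13]:13*1+78=91 · T[14,14]:14*0+1=1
[15] T[15,1]:1*1+0=1 · T[15,2]:2*8191+1=16383 · T[15,3]:3*788970+8191=2375101 · T[15,4]:4*10391745+788970=42355950 · T[15,5]:5*40075035+10391745=210766920 · T[15,6]:6*63436373+40075035=420693273 · T[15,7]:7*49329280+63436373=408741333 · T[15,8]:8*20912320+49329280=216627840 · T[15,9]:9*5135130+20912320=67128490 · T[15,10]:10*752752+5135130=12662650 · T[15,11]:11*66066+752752=1479478 · T[15,12]:12*3367+66066=106470 · T[15,13]:13*91+3367=4550 · T[15,14]:14*1+91=105 · T[15,15]:15*0+1=1
B_15 = ΣS(15,k) = 1+16383+2375101+42355950+210766920+420693273+408741333+216627840+67128490+12662650+1479478+106470+4550+105+1 = 1382958545

1382958545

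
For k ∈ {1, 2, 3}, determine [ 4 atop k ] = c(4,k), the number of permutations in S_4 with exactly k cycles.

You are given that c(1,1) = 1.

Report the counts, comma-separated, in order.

6, 11, 6

row 2: T[2][1]=1·1+0=1  T[2][2]=1·0+1=1
row 3: T[3][1]=2·1+0=2  T[3][2]=2·1+1=3  T[3][3]=2·0+1=1
row 4: T[4][1]=3·2+0=6  T[4][2]=3·3+2=11  T[4][3]=3·1+3=6
Read c(4,1) = 6, c(4,2) = 11, c(4,3) = 6.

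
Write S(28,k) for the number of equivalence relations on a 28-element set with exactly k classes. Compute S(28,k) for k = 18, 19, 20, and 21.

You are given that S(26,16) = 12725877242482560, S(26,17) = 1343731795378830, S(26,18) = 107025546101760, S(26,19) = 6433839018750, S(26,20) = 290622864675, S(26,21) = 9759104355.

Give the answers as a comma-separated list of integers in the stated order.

94432767017711850, 7626292886912700, 474194413703010, 22653141490980

[27] T[27,17]:17*1343731795378830+12725877242482560=35569317763922670 · T[27,18]:18*107025546101760+1343731795378830=3270191625210510 · T[27,19]:19*6433839018750+107025546101760=229268487458010 · T[27,20]:20*290622864675+6433839018750=12246296312250 · T[27,21]:21*9759104355+290622864675=495564056130
[28] T[28,18]:18*3270191625210510+35569317763922670=94432767017711850 · T[28,19]:19*229268487458010+3270191625210510=7626292886912700 · T[28,20]:20*12246296312250+229268487458010=474194413703010 · T[28,21]:21*495564056130+12246296312250=22653141490980
Read S(28,18) = 94432767017711850, S(28,19) = 7626292886912700, S(28,20) = 474194413703010, S(28,21) = 22653141490980.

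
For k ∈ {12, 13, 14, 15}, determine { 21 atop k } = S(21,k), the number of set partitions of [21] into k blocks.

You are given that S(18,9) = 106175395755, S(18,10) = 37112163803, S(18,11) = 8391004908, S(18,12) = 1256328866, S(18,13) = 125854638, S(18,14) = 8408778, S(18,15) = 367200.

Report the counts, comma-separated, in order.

6833042030178, 1204909218331, 149304004500, 13087462580

row 19: T[19][10]=10·37112163803+106175395755=477297033785  T[19][11]=11·8391004908+37112163803=129413217791  T[19][12]=12·1256328866+8391004908=23466951300  T[19][13]=13·125854638+1256328866=2892439160  T[19][14]=14·8408778+125854638=243577530  T[19][15]=15·367200+8408778=13916778
row 20: T[20][11]=11·129413217791+477297033785=1900842429486  T[20][12]=12·23466951300+129413217791=411016633391  T[20][13]=13·2892439160+23466951300=61068660380  T[20][14]=14·243577530+2892439160=6302524580  T[20][15]=15·13916778+243577530=452329200
row 21: T[21][12]=12·411016633391+1900842429486=6833042030178  T[21][13]=13·61068660380+411016633391=1204909218331  T[21][14]=14·6302524580+61068660380=149304004500  T[21][15]=15·452329200+6302524580=13087462580
Read S(21,12) = 6833042030178, S(21,13) = 1204909218331, S(21,14) = 149304004500, S(21,15) = 13087462580.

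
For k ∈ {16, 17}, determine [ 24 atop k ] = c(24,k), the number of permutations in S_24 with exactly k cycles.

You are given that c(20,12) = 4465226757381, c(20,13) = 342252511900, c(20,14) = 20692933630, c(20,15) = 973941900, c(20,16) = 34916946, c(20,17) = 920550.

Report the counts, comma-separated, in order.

137272511800831, 6400590336096

row 21: T[21][13]=20·342252511900+4465226757381=11310276995381  T[21][14]=20·20692933630+342252511900=756111184500  T[21][15]=20·973941900+20692933630=40171771630  T[21][16]=20·34916946+973941900=1672280820  T[21][17]=20·920550+34916946=53327946
row 22: T[22][14]=21·756111184500+11310276995381=27188611869881  T[22][15]=21·40171771630+756111184500=1599718388730  T[22][16]=21·1672280820+40171771630=75289668850  T[22][17]=21·53327946+1672280820=2792167686
row 23: T[23][15]=22·1599718388730+27188611869881=62382416421941  T[23][16]=22·75289668850+1599718388730=3256091103430  T[23][17]=22·2792167686+75289668850=136717357942
row 24: T[24][16]=23·3256091103430+62382416421941=137272511800831  T[24][17]=23·136717357942+3256091103430=6400590336096
Read c(24,16) = 137272511800831, c(24,17) = 6400590336096.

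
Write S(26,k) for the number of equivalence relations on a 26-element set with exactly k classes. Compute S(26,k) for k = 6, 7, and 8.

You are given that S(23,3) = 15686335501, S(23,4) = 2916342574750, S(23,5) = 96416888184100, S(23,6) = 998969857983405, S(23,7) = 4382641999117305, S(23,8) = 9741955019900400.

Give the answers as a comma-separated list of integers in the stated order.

@24  (24,4):2916342574750·4+15686335501→11681056634501, (24,5):96416888184100·5+2916342574750→485000783495250, (24,6):998969857983405·6+96416888184100→6090236036084530, (24,7):4382641999117305·7+998969857983405→31677463851804540, (24,8):9741955019900400·8+4382641999117305→82318282158320505
@25  (25,5):485000783495250·5+11681056634501→2436684974110751, (25,6):6090236036084530·6+485000783495250→37026417000002430, (25,7):31677463851804540·7+6090236036084530→227832482998716310, (25,8):82318282158320505·8+31677463851804540→690223721118368580
@26  (26,6):37026417000002430·6+2436684974110751→224595186974125331, (26,7):227832482998716310·7+37026417000002430→1631853797991016600, (26,8):690223721118368580·8+227832482998716310→5749622251945664950
Read S(26,6) = 224595186974125331, S(26,7) = 1631853797991016600, S(26,8) = 5749622251945664950.

224595186974125331, 1631853797991016600, 5749622251945664950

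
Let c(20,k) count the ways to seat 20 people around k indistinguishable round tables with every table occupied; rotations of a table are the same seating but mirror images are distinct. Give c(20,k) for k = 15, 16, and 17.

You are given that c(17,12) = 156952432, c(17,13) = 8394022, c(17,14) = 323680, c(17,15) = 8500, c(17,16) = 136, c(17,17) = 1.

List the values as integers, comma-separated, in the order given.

973941900, 34916946, 920550

i=18: T(18,13)=156952432+17·8394022=299650806 | T(18,14)=8394022+17·323680=13896582 | T(18,15)=323680+17·8500=468180 | T(18,16)=8500+17·136=10812 | T(18,17)=136+17·1=153
i=19: T(19,14)=299650806+18·13896582=549789282 | T(19,15)=13896582+18·468180=22323822 | T(19,16)=468180+18·10812=662796 | T(19,17)=10812+18·153=13566
i=20: T(20,15)=549789282+19·22323822=973941900 | T(20,16)=22323822+19·662796=34916946 | T(20,17)=662796+19·13566=920550
Read c(20,15) = 973941900, c(20,16) = 34916946, c(20,17) = 920550.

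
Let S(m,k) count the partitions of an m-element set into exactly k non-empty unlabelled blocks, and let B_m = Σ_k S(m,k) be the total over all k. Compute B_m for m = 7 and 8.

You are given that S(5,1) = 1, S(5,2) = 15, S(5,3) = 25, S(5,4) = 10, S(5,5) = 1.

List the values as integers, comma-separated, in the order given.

[6] T[6,1]:1*1+0=1 · T[6,2]:2*15+1=31 · T[6,3]:3*25+15=90 · T[6,4]:4*10+25=65 · T[6,5]:5*1+10=15 · T[6,6]:6*0+1=1
[7] T[7,1]:1*1+0=1 · T[7,2]:2*31+1=63 · T[7,3]:3*90+31=301 · T[7,4]:4*65+90=350 · T[7,5]:5*15+65=140 · T[7,6]:6*1+15=21 · T[7,7]:7*0+1=1
[8] T[8,1]:1*1+0=1 · T[8,2]:2*63+1=127 · T[8,3]:3*301+63=966 · T[8,4]:4*350+301=1701 · T[8,5]:5*140+350=1050 · T[8,6]:6*21+140=266 · T[8,7]:7*1+21=28 · T[8,8]:8*0+1=1
B_7 = ΣS(7,k) = 1+63+301+350+140+21+1 = 877
B_8 = ΣS(8,k) = 1+127+966+1701+1050+266+28+1 = 4140

877, 4140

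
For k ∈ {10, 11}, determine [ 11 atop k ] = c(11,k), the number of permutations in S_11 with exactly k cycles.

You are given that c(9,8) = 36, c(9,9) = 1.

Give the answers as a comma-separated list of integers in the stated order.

55, 1

[10] T[10,9]:9*1+36=45 · T[10,10]:9*0+1=1
[11] T[11,10]:10*1+45=55 · T[11,11]:10*0+1=1
Read c(11,10) = 55, c(11,11) = 1.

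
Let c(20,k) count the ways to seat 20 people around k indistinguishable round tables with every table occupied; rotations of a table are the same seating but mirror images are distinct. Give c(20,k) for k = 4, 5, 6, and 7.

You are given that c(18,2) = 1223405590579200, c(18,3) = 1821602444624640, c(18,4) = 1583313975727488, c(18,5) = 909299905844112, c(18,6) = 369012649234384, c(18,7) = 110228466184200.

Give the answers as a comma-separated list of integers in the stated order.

row 19: T[19][3]=18·1821602444624640+1223405590579200=34012249593822720  T[19][4]=18·1583313975727488+1821602444624640=30321254007719424  T[19][5]=18·909299905844112+1583313975727488=17950712280921504  T[19][6]=18·369012649234384+909299905844112=7551527592063024  T[19][7]=18·110228466184200+369012649234384=2353125040549984
row 20: T[20][4]=19·30321254007719424+34012249593822720=610116075740491776  T[20][5]=19·17950712280921504+30321254007719424=371384787345228000  T[20][6]=19·7551527592063024+17950712280921504=161429736530118960  T[20][7]=19·2353125040549984+7551527592063024=52260903362512720
Read c(20,4) = 610116075740491776, c(20,5) = 371384787345228000, c(20,6) = 161429736530118960, c(20,7) = 52260903362512720.

610116075740491776, 371384787345228000, 161429736530118960, 52260903362512720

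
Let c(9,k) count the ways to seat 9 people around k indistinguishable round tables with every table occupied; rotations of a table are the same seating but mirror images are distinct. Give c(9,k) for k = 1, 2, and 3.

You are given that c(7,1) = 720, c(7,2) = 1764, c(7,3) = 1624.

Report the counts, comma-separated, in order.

40320, 109584, 118124

i=8: T(8,1)=0+7·720=5040 | T(8,2)=720+7·1764=13068 | T(8,3)=1764+7·1624=13132
i=9: T(9,1)=0+8·5040=40320 | T(9,2)=5040+8·13068=109584 | T(9,3)=13068+8·13132=118124
Read c(9,1) = 40320, c(9,2) = 109584, c(9,3) = 118124.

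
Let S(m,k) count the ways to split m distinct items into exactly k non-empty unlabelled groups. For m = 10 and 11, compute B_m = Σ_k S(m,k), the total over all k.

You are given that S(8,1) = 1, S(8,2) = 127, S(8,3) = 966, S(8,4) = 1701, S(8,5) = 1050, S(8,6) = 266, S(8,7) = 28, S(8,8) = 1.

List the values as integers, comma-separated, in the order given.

r9: T_9,1=1×1+0=1; T_9,2=2×127+1=255; T_9,3=3×966+127=3025; T_9,4=4×1701+966=7770; T_9,5=5×1050+1701=6951; T_9,6=6×266+1050=2646; T_9,7=7×28+266=462; T_9,8=8×1+28=36; T_9,9=9×0+1=1
r10: T_10,1=1×1+0=1; T_10,2=2×255+1=511; T_10,3=3×3025+255=9330; T_10,4=4×7770+3025=34105; T_10,5=5×6951+7770=42525; T_10,6=6×2646+6951=22827; T_10,7=7×462+2646=5880; T_10,8=8×36+462=750; T_10,9=9×1+36=45; T_10,10=10×0+1=1
r11: T_11,1=1×1+0=1; T_11,2=2×511+1=1023; T_11,3=3×9330+511=28501; T_11,4=4×34105+9330=145750; T_11,5=5×42525+34105=246730; T_11,6=6×22827+42525=179487; T_11,7=7×5880+22827=63987; T_11,8=8×750+5880=11880; T_11,9=9×45+750=1155; T_11,10=10×1+45=55; T_11,11=11×0+1=1
B_10 = ΣS(10,k) = 1+511+9330+34105+42525+22827+5880+750+45+1 = 115975
B_11 = ΣS(11,k) = 1+1023+28501+145750+246730+179487+63987+11880+1155+55+1 = 678570

115975, 678570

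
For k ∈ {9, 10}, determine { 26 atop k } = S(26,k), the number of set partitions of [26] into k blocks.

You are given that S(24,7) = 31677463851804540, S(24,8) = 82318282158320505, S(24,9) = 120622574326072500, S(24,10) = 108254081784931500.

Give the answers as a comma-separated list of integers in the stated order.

11201516780955125625, 13199555372846848005

i=25: T(25,8)=31677463851804540+8·82318282158320505=690223721118368580 | T(25,9)=82318282158320505+9·120622574326072500=1167921451092973005 | T(25,10)=120622574326072500+10·108254081784931500=1203163392175387500
i=26: T(26,9)=690223721118368580+9·1167921451092973005=11201516780955125625 | T(26,10)=1167921451092973005+10·1203163392175387500=13199555372846848005
Read S(26,9) = 11201516780955125625, S(26,10) = 13199555372846848005.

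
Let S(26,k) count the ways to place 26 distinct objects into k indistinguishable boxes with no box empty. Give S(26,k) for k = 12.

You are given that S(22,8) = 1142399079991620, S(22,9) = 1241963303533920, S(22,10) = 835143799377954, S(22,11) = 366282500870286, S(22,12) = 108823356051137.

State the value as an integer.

5149507353856958820

r23: T_23,9=9×1241963303533920+1142399079991620=12320068811796900; T_23,10=10×835143799377954+1241963303533920=9593401297313460; T_23,11=11×366282500870286+835143799377954=4864251308951100; T_23,12=12×108823356051137+366282500870286=1672162773483930
r24: T_24,10=10×9593401297313460+12320068811796900=108254081784931500; T_24,11=11×4864251308951100+9593401297313460=63100165695775560; T_24,12=12×1672162773483930+4864251308951100=24930204590758260
r25: T_25,11=11×63100165695775560+108254081784931500=802355904438462660; T_25,12=12×24930204590758260+63100165695775560=362262620784874680
r26: T_26,12=12×362262620784874680+802355904438462660=5149507353856958820
Read S(26,12) = 5149507353856958820.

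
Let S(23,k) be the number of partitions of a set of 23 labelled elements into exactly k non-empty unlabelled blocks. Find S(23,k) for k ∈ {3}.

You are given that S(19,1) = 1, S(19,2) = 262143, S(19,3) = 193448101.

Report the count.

[20] T[20,1]:1*1+0=1 · T[20,2]:2*262143+1=524287 · T[20,3]:3*193448101+262143=580606446
[21] T[21,1]:1*1+0=1 · T[21,2]:2*524287+1=1048575 · T[21,3]:3*580606446+524287=1742343625
[22] T[22,2]:2*1048575+1=2097151 · T[22,3]:3*1742343625+1048575=5228079450
[23] T[23,3]:3*5228079450+2097151=15686335501
Read S(23,3) = 15686335501.

15686335501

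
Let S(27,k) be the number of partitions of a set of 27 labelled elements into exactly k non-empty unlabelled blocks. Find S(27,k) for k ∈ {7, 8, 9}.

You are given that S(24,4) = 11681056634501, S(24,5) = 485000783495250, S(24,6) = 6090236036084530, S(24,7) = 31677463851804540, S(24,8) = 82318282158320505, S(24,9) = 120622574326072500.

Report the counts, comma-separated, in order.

11647571772911241531, 47628831813556336200, 106563273280541795575

row 25: T[25][5]=5·485000783495250+11681056634501=2436684974110751  T[25][6]=6·6090236036084530+485000783495250=37026417000002430  T[25][7]=7·31677463851804540+6090236036084530=227832482998716310  T[25][8]=8·82318282158320505+31677463851804540=690223721118368580  T[25][9]=9·120622574326072500+82318282158320505=1167921451092973005
row 26: T[26][6]=6·37026417000002430+2436684974110751=224595186974125331  T[26][7]=7·227832482998716310+37026417000002430=1631853797991016600  T[26][8]=8·690223721118368580+227832482998716310=5749622251945664950  T[26][9]=9·1167921451092973005+690223721118368580=11201516780955125625
row 27: T[27][7]=7·1631853797991016600+224595186974125331=11647571772911241531  T[27][8]=8·5749622251945664950+1631853797991016600=47628831813556336200  T[27][9]=9·11201516780955125625+5749622251945664950=106563273280541795575
Read S(27,7) = 11647571772911241531, S(27,8) = 47628831813556336200, S(27,9) = 106563273280541795575.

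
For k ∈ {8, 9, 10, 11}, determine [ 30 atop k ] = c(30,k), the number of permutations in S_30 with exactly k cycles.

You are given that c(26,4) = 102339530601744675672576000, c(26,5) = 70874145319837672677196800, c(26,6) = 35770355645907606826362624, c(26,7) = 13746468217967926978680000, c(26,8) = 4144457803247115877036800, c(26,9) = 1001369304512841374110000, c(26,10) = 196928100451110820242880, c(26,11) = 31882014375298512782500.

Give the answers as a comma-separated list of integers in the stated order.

@27  (27,5):70874145319837672677196800·26+102339530601744675672576000→1945067308917524165279692800, (27,6):35770355645907606826362624·26+70874145319837672677196800→1000903392113435450162625024, (27,7):13746468217967926978680000·26+35770355645907606826362624→393178529313073708272042624, (27,8):4144457803247115877036800·26+13746468217967926978680000→121502371102392939781636800, (27,9):1001369304512841374110000·26+4144457803247115877036800→30180059720580991603896800, (27,10):196928100451110820242880·26+1001369304512841374110000→6121499916241722700424880, (27,11):31882014375298512782500·26+196928100451110820242880→1025860474208872152587880
@28  (28,6):1000903392113435450162625024·27+1945067308917524165279692800→28969458895980281319670568448, (28,7):393178529313073708272042624·27+1000903392113435450162625024→11616723683566425573507775872, (28,8):121502371102392939781636800·27+393178529313073708272042624→3673742549077683082376236224, (28,9):30180059720580991603896800·27+121502371102392939781636800→936363983558079713086850400, (28,10):6121499916241722700424880·27+30180059720580991603896800→195460557459107504515368560, (28,11):1025860474208872152587880·27+6121499916241722700424880→33819732719881270820297640
@29  (29,7):11616723683566425573507775872·28+28969458895980281319670568448→354237722035840197377888292864, (29,8):3673742549077683082376236224·28+11616723683566425573507775872→114481515057741551880042390144, (29,9):936363983558079713086850400·28+3673742549077683082376236224→29891934088703915048808047424, (29,10):195460557459107504515368560·28+936363983558079713086850400→6409259592413089839517170080, (29,11):33819732719881270820297640·28+195460557459107504515368560→1142413073615783087483702480
@30  (30,8):114481515057741551880042390144·29+354237722035840197377888292864→3674201658710345201899117607040, (30,9):29891934088703915048808047424·29+114481515057741551880042390144→981347603630155088295475765440, (30,10):6409259592413089839517170080·29+29891934088703915048808047424→215760462268683520394805979744, (30,11):1142413073615783087483702480·29+6409259592413089839517170080→39539238727270799376544542000
Read c(30,8) = 3674201658710345201899117607040, c(30,9) = 981347603630155088295475765440, c(30,10) = 215760462268683520394805979744, c(30,11) = 39539238727270799376544542000.

3674201658710345201899117607040, 981347603630155088295475765440, 215760462268683520394805979744, 39539238727270799376544542000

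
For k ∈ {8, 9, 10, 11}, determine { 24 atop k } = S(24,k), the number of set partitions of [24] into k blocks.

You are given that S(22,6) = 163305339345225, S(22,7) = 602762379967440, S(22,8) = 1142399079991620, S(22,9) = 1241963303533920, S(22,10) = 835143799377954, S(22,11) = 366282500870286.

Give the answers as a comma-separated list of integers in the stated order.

[23] T[23,7]:7*602762379967440+163305339345225=4382641999117305 · T[23,8]:8*1142399079991620+602762379967440=9741955019900400 · T[23,9]:9*1241963303533920+1142399079991620=12320068811796900 · T[23,10]:10*835143799377954+1241963303533920=9593401297313460 · T[23,11]:11*366282500870286+835143799377954=4864251308951100
[24] T[24,8]:8*9741955019900400+4382641999117305=82318282158320505 · T[24,9]:9*12320068811796900+9741955019900400=120622574326072500 · T[24,10]:10*9593401297313460+12320068811796900=108254081784931500 · T[24,11]:11*4864251308951100+9593401297313460=63100165695775560
Read S(24,8) = 82318282158320505, S(24,9) = 120622574326072500, S(24,10) = 108254081784931500, S(24,11) = 63100165695775560.

82318282158320505, 120622574326072500, 108254081784931500, 63100165695775560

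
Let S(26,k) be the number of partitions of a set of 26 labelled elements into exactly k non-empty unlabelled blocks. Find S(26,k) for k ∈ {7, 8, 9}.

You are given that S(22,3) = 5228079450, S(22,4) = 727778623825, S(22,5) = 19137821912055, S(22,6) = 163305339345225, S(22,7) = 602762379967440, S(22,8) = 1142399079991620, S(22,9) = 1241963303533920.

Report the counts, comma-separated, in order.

@23  (23,4):727778623825·4+5228079450→2916342574750, (23,5):19137821912055·5+727778623825→96416888184100, (23,6):163305339345225·6+19137821912055→998969857983405, (23,7):602762379967440·7+163305339345225→4382641999117305, (23,8):1142399079991620·8+602762379967440→9741955019900400, (23,9):1241963303533920·9+1142399079991620→12320068811796900
@24  (24,5):96416888184100·5+2916342574750→485000783495250, (24,6):998969857983405·6+96416888184100→6090236036084530, (24,7):4382641999117305·7+998969857983405→31677463851804540, (24,8):9741955019900400·8+4382641999117305→82318282158320505, (24,9):12320068811796900·9+9741955019900400→120622574326072500
@25  (25,6):6090236036084530·6+485000783495250→37026417000002430, (25,7):31677463851804540·7+6090236036084530→227832482998716310, (25,8):82318282158320505·8+31677463851804540→690223721118368580, (25,9):120622574326072500·9+82318282158320505→1167921451092973005
@26  (26,7):227832482998716310·7+37026417000002430→1631853797991016600, (26,8):690223721118368580·8+227832482998716310→5749622251945664950, (26,9):1167921451092973005·9+690223721118368580→11201516780955125625
Read S(26,7) = 1631853797991016600, S(26,8) = 5749622251945664950, S(26,9) = 11201516780955125625.

1631853797991016600, 5749622251945664950, 11201516780955125625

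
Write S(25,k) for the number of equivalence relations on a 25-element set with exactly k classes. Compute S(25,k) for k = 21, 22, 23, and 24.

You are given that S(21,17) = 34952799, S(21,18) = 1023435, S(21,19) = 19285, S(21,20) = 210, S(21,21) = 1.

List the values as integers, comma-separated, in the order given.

168519505, 3200450, 40250, 300

r22: T_22,18=18×1023435+34952799=53374629; T_22,19=19×19285+1023435=1389850; T_22,20=20×210+19285=23485; T_22,21=21×1+210=231; T_22,22=22×0+1=1
r23: T_23,19=19×1389850+53374629=79781779; T_23,20=20×23485+1389850=1859550; T_23,21=21×231+23485=28336; T_23,22=22×1+231=253; T_23,23=23×0+1=1
r24: T_24,20=20×1859550+79781779=116972779; T_24,21=21×28336+1859550=2454606; T_24,22=22×253+28336=33902; T_24,23=23×1+253=276; T_24,24=24×0+1=1
r25: T_25,21=21×2454606+116972779=168519505; T_25,22=22×33902+2454606=3200450; T_25,23=23×276+33902=40250; T_25,24=24×1+276=300
Read S(25,21) = 168519505, S(25,22) = 3200450, S(25,23) = 40250, S(25,24) = 300.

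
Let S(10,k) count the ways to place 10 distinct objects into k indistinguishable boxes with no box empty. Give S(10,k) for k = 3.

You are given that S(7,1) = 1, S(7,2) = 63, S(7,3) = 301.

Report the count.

[8] T[8,1]:1*1+0=1 · T[8,2]:2*63+1=127 · T[8,3]:3*301+63=966
[9] T[9,2]:2*127+1=255 · T[9,3]:3*966+127=3025
[10] T[10,3]:3*3025+255=9330
Read S(10,3) = 9330.

9330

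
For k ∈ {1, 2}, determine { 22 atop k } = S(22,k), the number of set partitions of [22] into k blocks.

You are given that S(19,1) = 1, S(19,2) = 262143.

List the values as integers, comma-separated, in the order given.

1, 2097151

r20: T_20,1=1×1+0=1; T_20,2=2×262143+1=524287
r21: T_21,1=1×1+0=1; T_21,2=2×524287+1=1048575
r22: T_22,1=1×1+0=1; T_22,2=2×1048575+1=2097151
Read S(22,1) = 1, S(22,2) = 2097151.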